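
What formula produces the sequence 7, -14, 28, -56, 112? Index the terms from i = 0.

Check ratios: -14 / 7 = -2.0
Common ratio r = -2.
First term a = 7.
Formula: S_i = 7 * (-2)^i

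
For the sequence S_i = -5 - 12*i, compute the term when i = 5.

S_5 = -5 + -12*5 = -5 + -60 = -65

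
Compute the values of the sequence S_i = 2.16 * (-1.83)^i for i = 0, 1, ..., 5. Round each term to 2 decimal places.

This is a geometric sequence.
i=0: S_0 = 2.16 * (-1.83)^0 = 2.16
i=1: S_1 = 2.16 * (-1.83)^1 ≈ -3.95
i=2: S_2 = 2.16 * (-1.83)^2 ≈ 7.23
i=3: S_3 = 2.16 * (-1.83)^3 ≈ -13.24
i=4: S_4 = 2.16 * (-1.83)^4 ≈ 24.22
i=5: S_5 = 2.16 * (-1.83)^5 ≈ -44.33
The first 6 terms are: [2.16, -3.95, 7.23, -13.24, 24.22, -44.33]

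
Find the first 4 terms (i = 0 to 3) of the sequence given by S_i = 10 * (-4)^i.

This is a geometric sequence.
i=0: S_0 = 10 * (-4)^0 = 10
i=1: S_1 = 10 * (-4)^1 = -40
i=2: S_2 = 10 * (-4)^2 = 160
i=3: S_3 = 10 * (-4)^3 = -640
The first 4 terms are: [10, -40, 160, -640]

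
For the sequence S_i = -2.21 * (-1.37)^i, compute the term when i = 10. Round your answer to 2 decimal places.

S_10 = -2.21 * (-1.37)^10 ≈ -2.21 * 23.2919 ≈ -51.48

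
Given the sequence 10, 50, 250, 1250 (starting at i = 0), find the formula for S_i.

Check ratios: 50 / 10 = 5.0
Common ratio r = 5.
First term a = 10.
Formula: S_i = 10 * 5^i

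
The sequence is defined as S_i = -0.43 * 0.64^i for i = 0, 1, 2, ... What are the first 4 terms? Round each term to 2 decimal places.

This is a geometric sequence.
i=0: S_0 = -0.43 * 0.64^0 = -0.43
i=1: S_1 = -0.43 * 0.64^1 ≈ -0.28
i=2: S_2 = -0.43 * 0.64^2 ≈ -0.18
i=3: S_3 = -0.43 * 0.64^3 ≈ -0.11
The first 4 terms are: [-0.43, -0.28, -0.18, -0.11]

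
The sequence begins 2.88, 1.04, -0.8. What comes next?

Differences: 1.04 - 2.88 = -1.84
This is an arithmetic sequence with common difference d = -1.84.
Next term = -0.8 + -1.84 = -2.64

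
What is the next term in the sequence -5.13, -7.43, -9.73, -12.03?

Differences: -7.43 - -5.13 = -2.3
This is an arithmetic sequence with common difference d = -2.3.
Next term = -12.03 + -2.3 = -14.33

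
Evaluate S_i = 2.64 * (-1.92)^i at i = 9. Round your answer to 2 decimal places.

S_9 = 2.64 * (-1.92)^9 ≈ 2.64 * -354.5774 ≈ -936.08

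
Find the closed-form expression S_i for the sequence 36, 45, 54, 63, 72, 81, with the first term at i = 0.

Check differences: 45 - 36 = 9
54 - 45 = 9
Common difference d = 9.
First term a = 36.
Formula: S_i = 36 + 9*i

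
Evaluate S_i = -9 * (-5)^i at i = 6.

S_6 = -9 * (-5)^6 = -9 * 15625 = -140625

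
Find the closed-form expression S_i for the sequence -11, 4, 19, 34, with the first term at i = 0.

Check differences: 4 - -11 = 15
19 - 4 = 15
Common difference d = 15.
First term a = -11.
Formula: S_i = -11 + 15*i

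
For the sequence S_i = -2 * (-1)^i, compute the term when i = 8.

S_8 = -2 * (-1)^8 = -2 * 1 = -2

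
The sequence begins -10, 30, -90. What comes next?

Ratios: 30 / -10 = -3.0
This is a geometric sequence with common ratio r = -3.
Next term = -90 * -3 = 270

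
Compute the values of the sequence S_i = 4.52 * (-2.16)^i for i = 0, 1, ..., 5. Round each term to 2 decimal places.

This is a geometric sequence.
i=0: S_0 = 4.52 * (-2.16)^0 = 4.52
i=1: S_1 = 4.52 * (-2.16)^1 ≈ -9.76
i=2: S_2 = 4.52 * (-2.16)^2 ≈ 21.09
i=3: S_3 = 4.52 * (-2.16)^3 ≈ -45.55
i=4: S_4 = 4.52 * (-2.16)^4 ≈ 98.39
i=5: S_5 = 4.52 * (-2.16)^5 ≈ -212.52
The first 6 terms are: [4.52, -9.76, 21.09, -45.55, 98.39, -212.52]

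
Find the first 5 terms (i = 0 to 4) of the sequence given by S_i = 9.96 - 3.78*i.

This is an arithmetic sequence.
i=0: S_0 = 9.96 + -3.78*0 = 9.96
i=1: S_1 = 9.96 + -3.78*1 = 6.18
i=2: S_2 = 9.96 + -3.78*2 = 2.4
i=3: S_3 = 9.96 + -3.78*3 = -1.38
i=4: S_4 = 9.96 + -3.78*4 = -5.16
The first 5 terms are: [9.96, 6.18, 2.4, -1.38, -5.16]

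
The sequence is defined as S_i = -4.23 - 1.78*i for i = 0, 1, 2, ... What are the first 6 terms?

This is an arithmetic sequence.
i=0: S_0 = -4.23 + -1.78*0 = -4.23
i=1: S_1 = -4.23 + -1.78*1 = -6.01
i=2: S_2 = -4.23 + -1.78*2 = -7.79
i=3: S_3 = -4.23 + -1.78*3 = -9.57
i=4: S_4 = -4.23 + -1.78*4 = -11.35
i=5: S_5 = -4.23 + -1.78*5 = -13.13
The first 6 terms are: [-4.23, -6.01, -7.79, -9.57, -11.35, -13.13]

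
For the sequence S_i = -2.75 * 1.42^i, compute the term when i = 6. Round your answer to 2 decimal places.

S_6 = -2.75 * 1.42^6 ≈ -2.75 * 8.1984 ≈ -22.55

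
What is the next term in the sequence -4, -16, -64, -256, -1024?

Ratios: -16 / -4 = 4.0
This is a geometric sequence with common ratio r = 4.
Next term = -1024 * 4 = -4096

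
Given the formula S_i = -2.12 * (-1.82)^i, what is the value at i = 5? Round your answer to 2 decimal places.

S_5 = -2.12 * (-1.82)^5 ≈ -2.12 * -19.969 ≈ 42.33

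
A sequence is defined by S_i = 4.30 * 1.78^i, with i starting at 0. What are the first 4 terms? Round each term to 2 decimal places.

This is a geometric sequence.
i=0: S_0 = 4.3 * 1.78^0 = 4.3
i=1: S_1 = 4.3 * 1.78^1 ≈ 7.65
i=2: S_2 = 4.3 * 1.78^2 ≈ 13.62
i=3: S_3 = 4.3 * 1.78^3 ≈ 24.25
The first 4 terms are: [4.3, 7.65, 13.62, 24.25]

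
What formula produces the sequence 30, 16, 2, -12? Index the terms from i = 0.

Check differences: 16 - 30 = -14
2 - 16 = -14
Common difference d = -14.
First term a = 30.
Formula: S_i = 30 - 14*i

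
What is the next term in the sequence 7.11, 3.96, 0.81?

Differences: 3.96 - 7.11 = -3.15
This is an arithmetic sequence with common difference d = -3.15.
Next term = 0.81 + -3.15 = -2.34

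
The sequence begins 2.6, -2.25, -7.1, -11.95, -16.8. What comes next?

Differences: -2.25 - 2.6 = -4.85
This is an arithmetic sequence with common difference d = -4.85.
Next term = -16.8 + -4.85 = -21.65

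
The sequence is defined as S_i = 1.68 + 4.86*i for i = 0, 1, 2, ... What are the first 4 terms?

This is an arithmetic sequence.
i=0: S_0 = 1.68 + 4.86*0 = 1.68
i=1: S_1 = 1.68 + 4.86*1 = 6.54
i=2: S_2 = 1.68 + 4.86*2 = 11.4
i=3: S_3 = 1.68 + 4.86*3 = 16.26
The first 4 terms are: [1.68, 6.54, 11.4, 16.26]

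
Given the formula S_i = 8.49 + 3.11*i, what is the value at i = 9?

S_9 = 8.49 + 3.11*9 = 8.49 + 27.99 = 36.48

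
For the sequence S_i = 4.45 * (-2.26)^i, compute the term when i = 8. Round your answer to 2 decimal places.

S_8 = 4.45 * (-2.26)^8 ≈ 4.45 * 680.5617 ≈ 3028.5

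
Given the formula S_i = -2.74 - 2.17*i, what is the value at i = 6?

S_6 = -2.74 + -2.17*6 = -2.74 + -13.02 = -15.76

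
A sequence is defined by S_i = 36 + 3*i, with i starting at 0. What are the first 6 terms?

This is an arithmetic sequence.
i=0: S_0 = 36 + 3*0 = 36
i=1: S_1 = 36 + 3*1 = 39
i=2: S_2 = 36 + 3*2 = 42
i=3: S_3 = 36 + 3*3 = 45
i=4: S_4 = 36 + 3*4 = 48
i=5: S_5 = 36 + 3*5 = 51
The first 6 terms are: [36, 39, 42, 45, 48, 51]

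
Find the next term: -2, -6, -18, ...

Ratios: -6 / -2 = 3.0
This is a geometric sequence with common ratio r = 3.
Next term = -18 * 3 = -54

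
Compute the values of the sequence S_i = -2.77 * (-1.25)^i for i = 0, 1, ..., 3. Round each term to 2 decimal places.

This is a geometric sequence.
i=0: S_0 = -2.77 * (-1.25)^0 = -2.77
i=1: S_1 = -2.77 * (-1.25)^1 ≈ 3.46
i=2: S_2 = -2.77 * (-1.25)^2 ≈ -4.33
i=3: S_3 = -2.77 * (-1.25)^3 ≈ 5.41
The first 4 terms are: [-2.77, 3.46, -4.33, 5.41]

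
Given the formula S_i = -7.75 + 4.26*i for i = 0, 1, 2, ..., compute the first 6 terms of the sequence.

This is an arithmetic sequence.
i=0: S_0 = -7.75 + 4.26*0 = -7.75
i=1: S_1 = -7.75 + 4.26*1 = -3.49
i=2: S_2 = -7.75 + 4.26*2 = 0.77
i=3: S_3 = -7.75 + 4.26*3 = 5.03
i=4: S_4 = -7.75 + 4.26*4 = 9.29
i=5: S_5 = -7.75 + 4.26*5 = 13.55
The first 6 terms are: [-7.75, -3.49, 0.77, 5.03, 9.29, 13.55]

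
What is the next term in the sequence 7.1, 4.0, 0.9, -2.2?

Differences: 4.0 - 7.1 = -3.1
This is an arithmetic sequence with common difference d = -3.1.
Next term = -2.2 + -3.1 = -5.3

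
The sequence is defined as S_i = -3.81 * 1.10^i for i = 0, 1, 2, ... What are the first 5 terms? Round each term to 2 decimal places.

This is a geometric sequence.
i=0: S_0 = -3.81 * 1.1^0 = -3.81
i=1: S_1 = -3.81 * 1.1^1 ≈ -4.19
i=2: S_2 = -3.81 * 1.1^2 ≈ -4.61
i=3: S_3 = -3.81 * 1.1^3 ≈ -5.07
i=4: S_4 = -3.81 * 1.1^4 ≈ -5.58
The first 5 terms are: [-3.81, -4.19, -4.61, -5.07, -5.58]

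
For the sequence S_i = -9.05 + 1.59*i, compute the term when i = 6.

S_6 = -9.05 + 1.59*6 = -9.05 + 9.54 = 0.49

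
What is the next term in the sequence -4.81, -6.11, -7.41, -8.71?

Differences: -6.11 - -4.81 = -1.3
This is an arithmetic sequence with common difference d = -1.3.
Next term = -8.71 + -1.3 = -10.01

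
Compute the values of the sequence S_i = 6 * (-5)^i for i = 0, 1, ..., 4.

This is a geometric sequence.
i=0: S_0 = 6 * (-5)^0 = 6
i=1: S_1 = 6 * (-5)^1 = -30
i=2: S_2 = 6 * (-5)^2 = 150
i=3: S_3 = 6 * (-5)^3 = -750
i=4: S_4 = 6 * (-5)^4 = 3750
The first 5 terms are: [6, -30, 150, -750, 3750]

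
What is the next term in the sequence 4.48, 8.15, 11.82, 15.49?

Differences: 8.15 - 4.48 = 3.67
This is an arithmetic sequence with common difference d = 3.67.
Next term = 15.49 + 3.67 = 19.16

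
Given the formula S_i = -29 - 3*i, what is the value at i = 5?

S_5 = -29 + -3*5 = -29 + -15 = -44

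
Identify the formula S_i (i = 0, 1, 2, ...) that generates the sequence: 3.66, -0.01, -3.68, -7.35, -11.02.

Check differences: -0.01 - 3.66 = -3.67
-3.68 - -0.01 = -3.67
Common difference d = -3.67.
First term a = 3.66.
Formula: S_i = 3.66 - 3.67*i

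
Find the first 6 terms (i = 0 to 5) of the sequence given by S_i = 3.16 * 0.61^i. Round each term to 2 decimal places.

This is a geometric sequence.
i=0: S_0 = 3.16 * 0.61^0 = 3.16
i=1: S_1 = 3.16 * 0.61^1 ≈ 1.93
i=2: S_2 = 3.16 * 0.61^2 ≈ 1.18
i=3: S_3 = 3.16 * 0.61^3 ≈ 0.72
i=4: S_4 = 3.16 * 0.61^4 ≈ 0.44
i=5: S_5 = 3.16 * 0.61^5 ≈ 0.27
The first 6 terms are: [3.16, 1.93, 1.18, 0.72, 0.44, 0.27]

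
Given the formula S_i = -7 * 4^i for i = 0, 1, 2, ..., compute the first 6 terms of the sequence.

This is a geometric sequence.
i=0: S_0 = -7 * 4^0 = -7
i=1: S_1 = -7 * 4^1 = -28
i=2: S_2 = -7 * 4^2 = -112
i=3: S_3 = -7 * 4^3 = -448
i=4: S_4 = -7 * 4^4 = -1792
i=5: S_5 = -7 * 4^5 = -7168
The first 6 terms are: [-7, -28, -112, -448, -1792, -7168]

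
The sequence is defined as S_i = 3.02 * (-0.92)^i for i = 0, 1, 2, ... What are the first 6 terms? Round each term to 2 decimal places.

This is a geometric sequence.
i=0: S_0 = 3.02 * (-0.92)^0 = 3.02
i=1: S_1 = 3.02 * (-0.92)^1 ≈ -2.78
i=2: S_2 = 3.02 * (-0.92)^2 ≈ 2.56
i=3: S_3 = 3.02 * (-0.92)^3 ≈ -2.35
i=4: S_4 = 3.02 * (-0.92)^4 ≈ 2.16
i=5: S_5 = 3.02 * (-0.92)^5 ≈ -1.99
The first 6 terms are: [3.02, -2.78, 2.56, -2.35, 2.16, -1.99]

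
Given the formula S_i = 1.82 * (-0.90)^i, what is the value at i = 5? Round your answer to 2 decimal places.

S_5 = 1.82 * (-0.9)^5 ≈ 1.82 * -0.5905 ≈ -1.07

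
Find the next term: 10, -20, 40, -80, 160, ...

Ratios: -20 / 10 = -2.0
This is a geometric sequence with common ratio r = -2.
Next term = 160 * -2 = -320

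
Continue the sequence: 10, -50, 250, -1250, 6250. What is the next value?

Ratios: -50 / 10 = -5.0
This is a geometric sequence with common ratio r = -5.
Next term = 6250 * -5 = -31250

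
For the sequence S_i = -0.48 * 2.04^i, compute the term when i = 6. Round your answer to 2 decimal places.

S_6 = -0.48 * 2.04^6 ≈ -0.48 * 72.0744 ≈ -34.6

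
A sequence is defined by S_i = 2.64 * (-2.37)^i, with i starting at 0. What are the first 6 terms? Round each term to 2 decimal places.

This is a geometric sequence.
i=0: S_0 = 2.64 * (-2.37)^0 = 2.64
i=1: S_1 = 2.64 * (-2.37)^1 ≈ -6.26
i=2: S_2 = 2.64 * (-2.37)^2 ≈ 14.83
i=3: S_3 = 2.64 * (-2.37)^3 ≈ -35.14
i=4: S_4 = 2.64 * (-2.37)^4 ≈ 83.29
i=5: S_5 = 2.64 * (-2.37)^5 ≈ -197.4
The first 6 terms are: [2.64, -6.26, 14.83, -35.14, 83.29, -197.4]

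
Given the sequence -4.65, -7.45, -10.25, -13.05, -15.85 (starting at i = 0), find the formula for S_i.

Check differences: -7.45 - -4.65 = -2.8
-10.25 - -7.45 = -2.8
Common difference d = -2.8.
First term a = -4.65.
Formula: S_i = -4.65 - 2.80*i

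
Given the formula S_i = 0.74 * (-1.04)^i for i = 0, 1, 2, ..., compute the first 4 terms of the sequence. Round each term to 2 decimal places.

This is a geometric sequence.
i=0: S_0 = 0.74 * (-1.04)^0 = 0.74
i=1: S_1 = 0.74 * (-1.04)^1 ≈ -0.77
i=2: S_2 = 0.74 * (-1.04)^2 ≈ 0.8
i=3: S_3 = 0.74 * (-1.04)^3 ≈ -0.83
The first 4 terms are: [0.74, -0.77, 0.8, -0.83]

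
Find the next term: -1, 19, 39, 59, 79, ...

Differences: 19 - -1 = 20
This is an arithmetic sequence with common difference d = 20.
Next term = 79 + 20 = 99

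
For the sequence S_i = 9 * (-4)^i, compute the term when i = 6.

S_6 = 9 * (-4)^6 = 9 * 4096 = 36864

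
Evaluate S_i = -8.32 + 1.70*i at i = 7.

S_7 = -8.32 + 1.7*7 = -8.32 + 11.9 = 3.58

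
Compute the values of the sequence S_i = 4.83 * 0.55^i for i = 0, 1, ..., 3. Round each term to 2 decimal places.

This is a geometric sequence.
i=0: S_0 = 4.83 * 0.55^0 = 4.83
i=1: S_1 = 4.83 * 0.55^1 ≈ 2.66
i=2: S_2 = 4.83 * 0.55^2 ≈ 1.46
i=3: S_3 = 4.83 * 0.55^3 ≈ 0.8
The first 4 terms are: [4.83, 2.66, 1.46, 0.8]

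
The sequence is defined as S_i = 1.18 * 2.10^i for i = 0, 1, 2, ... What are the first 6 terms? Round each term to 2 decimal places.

This is a geometric sequence.
i=0: S_0 = 1.18 * 2.1^0 = 1.18
i=1: S_1 = 1.18 * 2.1^1 ≈ 2.48
i=2: S_2 = 1.18 * 2.1^2 ≈ 5.2
i=3: S_3 = 1.18 * 2.1^3 ≈ 10.93
i=4: S_4 = 1.18 * 2.1^4 ≈ 22.95
i=5: S_5 = 1.18 * 2.1^5 ≈ 48.19
The first 6 terms are: [1.18, 2.48, 5.2, 10.93, 22.95, 48.19]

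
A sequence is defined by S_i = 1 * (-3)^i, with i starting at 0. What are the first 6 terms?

This is a geometric sequence.
i=0: S_0 = 1 * (-3)^0 = 1
i=1: S_1 = 1 * (-3)^1 = -3
i=2: S_2 = 1 * (-3)^2 = 9
i=3: S_3 = 1 * (-3)^3 = -27
i=4: S_4 = 1 * (-3)^4 = 81
i=5: S_5 = 1 * (-3)^5 = -243
The first 6 terms are: [1, -3, 9, -27, 81, -243]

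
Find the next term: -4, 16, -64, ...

Ratios: 16 / -4 = -4.0
This is a geometric sequence with common ratio r = -4.
Next term = -64 * -4 = 256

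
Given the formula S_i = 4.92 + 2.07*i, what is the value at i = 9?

S_9 = 4.92 + 2.07*9 = 4.92 + 18.63 = 23.55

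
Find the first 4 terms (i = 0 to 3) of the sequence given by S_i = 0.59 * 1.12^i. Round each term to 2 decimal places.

This is a geometric sequence.
i=0: S_0 = 0.59 * 1.12^0 = 0.59
i=1: S_1 = 0.59 * 1.12^1 ≈ 0.66
i=2: S_2 = 0.59 * 1.12^2 ≈ 0.74
i=3: S_3 = 0.59 * 1.12^3 ≈ 0.83
The first 4 terms are: [0.59, 0.66, 0.74, 0.83]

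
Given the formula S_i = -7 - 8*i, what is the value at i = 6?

S_6 = -7 + -8*6 = -7 + -48 = -55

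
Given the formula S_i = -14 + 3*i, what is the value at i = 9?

S_9 = -14 + 3*9 = -14 + 27 = 13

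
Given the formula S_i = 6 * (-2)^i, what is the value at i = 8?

S_8 = 6 * (-2)^8 = 6 * 256 = 1536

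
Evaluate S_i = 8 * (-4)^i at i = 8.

S_8 = 8 * (-4)^8 = 8 * 65536 = 524288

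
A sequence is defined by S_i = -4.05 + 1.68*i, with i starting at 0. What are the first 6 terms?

This is an arithmetic sequence.
i=0: S_0 = -4.05 + 1.68*0 = -4.05
i=1: S_1 = -4.05 + 1.68*1 = -2.37
i=2: S_2 = -4.05 + 1.68*2 = -0.69
i=3: S_3 = -4.05 + 1.68*3 = 0.99
i=4: S_4 = -4.05 + 1.68*4 = 2.67
i=5: S_5 = -4.05 + 1.68*5 = 4.35
The first 6 terms are: [-4.05, -2.37, -0.69, 0.99, 2.67, 4.35]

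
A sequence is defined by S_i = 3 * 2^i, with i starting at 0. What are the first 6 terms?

This is a geometric sequence.
i=0: S_0 = 3 * 2^0 = 3
i=1: S_1 = 3 * 2^1 = 6
i=2: S_2 = 3 * 2^2 = 12
i=3: S_3 = 3 * 2^3 = 24
i=4: S_4 = 3 * 2^4 = 48
i=5: S_5 = 3 * 2^5 = 96
The first 6 terms are: [3, 6, 12, 24, 48, 96]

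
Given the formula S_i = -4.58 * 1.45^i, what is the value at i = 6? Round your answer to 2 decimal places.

S_6 = -4.58 * 1.45^6 ≈ -4.58 * 9.2941 ≈ -42.57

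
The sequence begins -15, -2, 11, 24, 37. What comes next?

Differences: -2 - -15 = 13
This is an arithmetic sequence with common difference d = 13.
Next term = 37 + 13 = 50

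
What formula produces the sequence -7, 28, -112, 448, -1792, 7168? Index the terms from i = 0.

Check ratios: 28 / -7 = -4.0
Common ratio r = -4.
First term a = -7.
Formula: S_i = -7 * (-4)^i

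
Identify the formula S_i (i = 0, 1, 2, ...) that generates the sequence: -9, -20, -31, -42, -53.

Check differences: -20 - -9 = -11
-31 - -20 = -11
Common difference d = -11.
First term a = -9.
Formula: S_i = -9 - 11*i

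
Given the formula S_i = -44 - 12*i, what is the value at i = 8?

S_8 = -44 + -12*8 = -44 + -96 = -140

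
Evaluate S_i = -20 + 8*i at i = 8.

S_8 = -20 + 8*8 = -20 + 64 = 44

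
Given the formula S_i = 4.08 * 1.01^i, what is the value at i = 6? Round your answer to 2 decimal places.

S_6 = 4.08 * 1.01^6 ≈ 4.08 * 1.0615 ≈ 4.33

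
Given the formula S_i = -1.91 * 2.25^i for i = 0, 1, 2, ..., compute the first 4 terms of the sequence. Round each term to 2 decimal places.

This is a geometric sequence.
i=0: S_0 = -1.91 * 2.25^0 = -1.91
i=1: S_1 = -1.91 * 2.25^1 ≈ -4.3
i=2: S_2 = -1.91 * 2.25^2 ≈ -9.67
i=3: S_3 = -1.91 * 2.25^3 ≈ -21.76
The first 4 terms are: [-1.91, -4.3, -9.67, -21.76]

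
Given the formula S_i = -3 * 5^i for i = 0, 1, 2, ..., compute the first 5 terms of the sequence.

This is a geometric sequence.
i=0: S_0 = -3 * 5^0 = -3
i=1: S_1 = -3 * 5^1 = -15
i=2: S_2 = -3 * 5^2 = -75
i=3: S_3 = -3 * 5^3 = -375
i=4: S_4 = -3 * 5^4 = -1875
The first 5 terms are: [-3, -15, -75, -375, -1875]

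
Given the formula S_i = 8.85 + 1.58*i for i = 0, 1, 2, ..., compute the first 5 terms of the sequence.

This is an arithmetic sequence.
i=0: S_0 = 8.85 + 1.58*0 = 8.85
i=1: S_1 = 8.85 + 1.58*1 = 10.43
i=2: S_2 = 8.85 + 1.58*2 = 12.01
i=3: S_3 = 8.85 + 1.58*3 = 13.59
i=4: S_4 = 8.85 + 1.58*4 = 15.17
The first 5 terms are: [8.85, 10.43, 12.01, 13.59, 15.17]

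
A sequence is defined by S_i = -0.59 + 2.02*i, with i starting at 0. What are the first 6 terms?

This is an arithmetic sequence.
i=0: S_0 = -0.59 + 2.02*0 = -0.59
i=1: S_1 = -0.59 + 2.02*1 = 1.43
i=2: S_2 = -0.59 + 2.02*2 = 3.45
i=3: S_3 = -0.59 + 2.02*3 = 5.47
i=4: S_4 = -0.59 + 2.02*4 = 7.49
i=5: S_5 = -0.59 + 2.02*5 = 9.51
The first 6 terms are: [-0.59, 1.43, 3.45, 5.47, 7.49, 9.51]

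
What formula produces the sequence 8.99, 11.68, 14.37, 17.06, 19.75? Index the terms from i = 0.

Check differences: 11.68 - 8.99 = 2.69
14.37 - 11.68 = 2.69
Common difference d = 2.69.
First term a = 8.99.
Formula: S_i = 8.99 + 2.69*i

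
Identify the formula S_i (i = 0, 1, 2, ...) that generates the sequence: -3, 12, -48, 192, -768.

Check ratios: 12 / -3 = -4.0
Common ratio r = -4.
First term a = -3.
Formula: S_i = -3 * (-4)^i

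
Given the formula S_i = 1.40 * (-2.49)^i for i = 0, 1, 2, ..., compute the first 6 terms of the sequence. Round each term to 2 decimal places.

This is a geometric sequence.
i=0: S_0 = 1.4 * (-2.49)^0 = 1.4
i=1: S_1 = 1.4 * (-2.49)^1 ≈ -3.49
i=2: S_2 = 1.4 * (-2.49)^2 ≈ 8.68
i=3: S_3 = 1.4 * (-2.49)^3 ≈ -21.61
i=4: S_4 = 1.4 * (-2.49)^4 ≈ 53.82
i=5: S_5 = 1.4 * (-2.49)^5 ≈ -134.01
The first 6 terms are: [1.4, -3.49, 8.68, -21.61, 53.82, -134.01]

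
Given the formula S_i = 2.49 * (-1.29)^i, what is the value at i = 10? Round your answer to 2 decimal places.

S_10 = 2.49 * (-1.29)^10 ≈ 2.49 * 12.7614 ≈ 31.78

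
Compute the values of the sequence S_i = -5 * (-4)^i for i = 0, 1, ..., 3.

This is a geometric sequence.
i=0: S_0 = -5 * (-4)^0 = -5
i=1: S_1 = -5 * (-4)^1 = 20
i=2: S_2 = -5 * (-4)^2 = -80
i=3: S_3 = -5 * (-4)^3 = 320
The first 4 terms are: [-5, 20, -80, 320]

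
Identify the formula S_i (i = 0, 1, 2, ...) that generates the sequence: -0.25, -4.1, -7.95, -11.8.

Check differences: -4.1 - -0.25 = -3.85
-7.95 - -4.1 = -3.85
Common difference d = -3.85.
First term a = -0.25.
Formula: S_i = -0.25 - 3.85*i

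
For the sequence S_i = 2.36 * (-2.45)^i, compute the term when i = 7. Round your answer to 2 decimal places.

S_7 = 2.36 * (-2.45)^7 ≈ 2.36 * -529.8618 ≈ -1250.47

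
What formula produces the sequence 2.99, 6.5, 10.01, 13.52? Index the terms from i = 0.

Check differences: 6.5 - 2.99 = 3.51
10.01 - 6.5 = 3.51
Common difference d = 3.51.
First term a = 2.99.
Formula: S_i = 2.99 + 3.51*i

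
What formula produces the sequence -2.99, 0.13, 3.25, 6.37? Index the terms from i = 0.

Check differences: 0.13 - -2.99 = 3.12
3.25 - 0.13 = 3.12
Common difference d = 3.12.
First term a = -2.99.
Formula: S_i = -2.99 + 3.12*i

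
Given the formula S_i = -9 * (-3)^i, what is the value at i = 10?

S_10 = -9 * (-3)^10 = -9 * 59049 = -531441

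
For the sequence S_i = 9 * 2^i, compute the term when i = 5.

S_5 = 9 * 2^5 = 9 * 32 = 288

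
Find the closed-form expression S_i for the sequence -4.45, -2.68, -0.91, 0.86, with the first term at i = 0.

Check differences: -2.68 - -4.45 = 1.77
-0.91 - -2.68 = 1.77
Common difference d = 1.77.
First term a = -4.45.
Formula: S_i = -4.45 + 1.77*i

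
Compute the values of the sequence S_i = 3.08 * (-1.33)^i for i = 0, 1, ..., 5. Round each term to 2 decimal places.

This is a geometric sequence.
i=0: S_0 = 3.08 * (-1.33)^0 = 3.08
i=1: S_1 = 3.08 * (-1.33)^1 ≈ -4.1
i=2: S_2 = 3.08 * (-1.33)^2 ≈ 5.45
i=3: S_3 = 3.08 * (-1.33)^3 ≈ -7.25
i=4: S_4 = 3.08 * (-1.33)^4 ≈ 9.64
i=5: S_5 = 3.08 * (-1.33)^5 ≈ -12.82
The first 6 terms are: [3.08, -4.1, 5.45, -7.25, 9.64, -12.82]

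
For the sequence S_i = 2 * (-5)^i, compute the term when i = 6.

S_6 = 2 * (-5)^6 = 2 * 15625 = 31250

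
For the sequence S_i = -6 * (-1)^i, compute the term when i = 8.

S_8 = -6 * (-1)^8 = -6 * 1 = -6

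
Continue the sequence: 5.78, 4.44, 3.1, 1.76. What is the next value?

Differences: 4.44 - 5.78 = -1.34
This is an arithmetic sequence with common difference d = -1.34.
Next term = 1.76 + -1.34 = 0.42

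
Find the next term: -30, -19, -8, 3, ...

Differences: -19 - -30 = 11
This is an arithmetic sequence with common difference d = 11.
Next term = 3 + 11 = 14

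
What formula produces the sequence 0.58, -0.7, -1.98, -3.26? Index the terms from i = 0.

Check differences: -0.7 - 0.58 = -1.28
-1.98 - -0.7 = -1.28
Common difference d = -1.28.
First term a = 0.58.
Formula: S_i = 0.58 - 1.28*i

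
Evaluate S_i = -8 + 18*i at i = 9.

S_9 = -8 + 18*9 = -8 + 162 = 154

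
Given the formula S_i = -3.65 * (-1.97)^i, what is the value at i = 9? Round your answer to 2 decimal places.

S_9 = -3.65 * (-1.97)^9 ≈ -3.65 * -446.8853 ≈ 1631.13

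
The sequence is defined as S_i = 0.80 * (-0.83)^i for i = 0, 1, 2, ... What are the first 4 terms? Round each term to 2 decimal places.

This is a geometric sequence.
i=0: S_0 = 0.8 * (-0.83)^0 = 0.8
i=1: S_1 = 0.8 * (-0.83)^1 ≈ -0.66
i=2: S_2 = 0.8 * (-0.83)^2 ≈ 0.55
i=3: S_3 = 0.8 * (-0.83)^3 ≈ -0.46
The first 4 terms are: [0.8, -0.66, 0.55, -0.46]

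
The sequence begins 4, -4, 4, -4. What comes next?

Ratios: -4 / 4 = -1.0
This is a geometric sequence with common ratio r = -1.
Next term = -4 * -1 = 4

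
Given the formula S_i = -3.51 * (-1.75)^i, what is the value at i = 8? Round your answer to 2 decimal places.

S_8 = -3.51 * (-1.75)^8 ≈ -3.51 * 87.9639 ≈ -308.75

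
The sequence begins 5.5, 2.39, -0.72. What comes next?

Differences: 2.39 - 5.5 = -3.11
This is an arithmetic sequence with common difference d = -3.11.
Next term = -0.72 + -3.11 = -3.83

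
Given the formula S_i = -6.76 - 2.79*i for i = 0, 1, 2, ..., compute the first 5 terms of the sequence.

This is an arithmetic sequence.
i=0: S_0 = -6.76 + -2.79*0 = -6.76
i=1: S_1 = -6.76 + -2.79*1 = -9.55
i=2: S_2 = -6.76 + -2.79*2 = -12.34
i=3: S_3 = -6.76 + -2.79*3 = -15.13
i=4: S_4 = -6.76 + -2.79*4 = -17.92
The first 5 terms are: [-6.76, -9.55, -12.34, -15.13, -17.92]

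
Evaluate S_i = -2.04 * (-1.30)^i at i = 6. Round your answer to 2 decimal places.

S_6 = -2.04 * (-1.3)^6 ≈ -2.04 * 4.8268 ≈ -9.85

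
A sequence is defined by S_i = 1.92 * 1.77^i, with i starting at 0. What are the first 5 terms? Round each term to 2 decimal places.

This is a geometric sequence.
i=0: S_0 = 1.92 * 1.77^0 = 1.92
i=1: S_1 = 1.92 * 1.77^1 ≈ 3.4
i=2: S_2 = 1.92 * 1.77^2 ≈ 6.02
i=3: S_3 = 1.92 * 1.77^3 ≈ 10.65
i=4: S_4 = 1.92 * 1.77^4 ≈ 18.84
The first 5 terms are: [1.92, 3.4, 6.02, 10.65, 18.84]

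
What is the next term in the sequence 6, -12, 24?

Ratios: -12 / 6 = -2.0
This is a geometric sequence with common ratio r = -2.
Next term = 24 * -2 = -48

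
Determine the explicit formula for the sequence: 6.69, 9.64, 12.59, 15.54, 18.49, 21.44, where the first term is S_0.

Check differences: 9.64 - 6.69 = 2.95
12.59 - 9.64 = 2.95
Common difference d = 2.95.
First term a = 6.69.
Formula: S_i = 6.69 + 2.95*i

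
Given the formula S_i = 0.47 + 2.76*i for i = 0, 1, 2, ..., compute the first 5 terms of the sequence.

This is an arithmetic sequence.
i=0: S_0 = 0.47 + 2.76*0 = 0.47
i=1: S_1 = 0.47 + 2.76*1 = 3.23
i=2: S_2 = 0.47 + 2.76*2 = 5.99
i=3: S_3 = 0.47 + 2.76*3 = 8.75
i=4: S_4 = 0.47 + 2.76*4 = 11.51
The first 5 terms are: [0.47, 3.23, 5.99, 8.75, 11.51]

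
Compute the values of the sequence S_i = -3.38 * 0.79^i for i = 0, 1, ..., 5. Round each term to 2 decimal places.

This is a geometric sequence.
i=0: S_0 = -3.38 * 0.79^0 = -3.38
i=1: S_1 = -3.38 * 0.79^1 ≈ -2.67
i=2: S_2 = -3.38 * 0.79^2 ≈ -2.11
i=3: S_3 = -3.38 * 0.79^3 ≈ -1.67
i=4: S_4 = -3.38 * 0.79^4 ≈ -1.32
i=5: S_5 = -3.38 * 0.79^5 ≈ -1.04
The first 6 terms are: [-3.38, -2.67, -2.11, -1.67, -1.32, -1.04]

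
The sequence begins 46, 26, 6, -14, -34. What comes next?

Differences: 26 - 46 = -20
This is an arithmetic sequence with common difference d = -20.
Next term = -34 + -20 = -54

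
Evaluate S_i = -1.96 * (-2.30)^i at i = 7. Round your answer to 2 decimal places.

S_7 = -1.96 * (-2.3)^7 ≈ -1.96 * -340.4825 ≈ 667.35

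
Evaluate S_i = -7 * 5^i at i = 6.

S_6 = -7 * 5^6 = -7 * 15625 = -109375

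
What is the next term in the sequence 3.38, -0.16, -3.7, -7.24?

Differences: -0.16 - 3.38 = -3.54
This is an arithmetic sequence with common difference d = -3.54.
Next term = -7.24 + -3.54 = -10.78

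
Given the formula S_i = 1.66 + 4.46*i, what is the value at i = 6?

S_6 = 1.66 + 4.46*6 = 1.66 + 26.76 = 28.42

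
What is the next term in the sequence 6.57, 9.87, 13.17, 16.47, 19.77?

Differences: 9.87 - 6.57 = 3.3
This is an arithmetic sequence with common difference d = 3.3.
Next term = 19.77 + 3.3 = 23.07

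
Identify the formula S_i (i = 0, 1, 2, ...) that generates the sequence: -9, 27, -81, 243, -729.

Check ratios: 27 / -9 = -3.0
Common ratio r = -3.
First term a = -9.
Formula: S_i = -9 * (-3)^i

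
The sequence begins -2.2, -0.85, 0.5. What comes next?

Differences: -0.85 - -2.2 = 1.35
This is an arithmetic sequence with common difference d = 1.35.
Next term = 0.5 + 1.35 = 1.85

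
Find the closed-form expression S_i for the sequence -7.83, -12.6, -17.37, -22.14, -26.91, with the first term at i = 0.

Check differences: -12.6 - -7.83 = -4.77
-17.37 - -12.6 = -4.77
Common difference d = -4.77.
First term a = -7.83.
Formula: S_i = -7.83 - 4.77*i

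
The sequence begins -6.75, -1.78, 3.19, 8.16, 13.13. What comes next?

Differences: -1.78 - -6.75 = 4.97
This is an arithmetic sequence with common difference d = 4.97.
Next term = 13.13 + 4.97 = 18.1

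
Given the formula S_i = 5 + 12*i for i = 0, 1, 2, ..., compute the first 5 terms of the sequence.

This is an arithmetic sequence.
i=0: S_0 = 5 + 12*0 = 5
i=1: S_1 = 5 + 12*1 = 17
i=2: S_2 = 5 + 12*2 = 29
i=3: S_3 = 5 + 12*3 = 41
i=4: S_4 = 5 + 12*4 = 53
The first 5 terms are: [5, 17, 29, 41, 53]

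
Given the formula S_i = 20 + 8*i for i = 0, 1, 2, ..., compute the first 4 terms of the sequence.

This is an arithmetic sequence.
i=0: S_0 = 20 + 8*0 = 20
i=1: S_1 = 20 + 8*1 = 28
i=2: S_2 = 20 + 8*2 = 36
i=3: S_3 = 20 + 8*3 = 44
The first 4 terms are: [20, 28, 36, 44]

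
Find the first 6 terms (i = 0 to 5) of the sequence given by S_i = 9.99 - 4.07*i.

This is an arithmetic sequence.
i=0: S_0 = 9.99 + -4.07*0 = 9.99
i=1: S_1 = 9.99 + -4.07*1 = 5.92
i=2: S_2 = 9.99 + -4.07*2 = 1.85
i=3: S_3 = 9.99 + -4.07*3 = -2.22
i=4: S_4 = 9.99 + -4.07*4 = -6.29
i=5: S_5 = 9.99 + -4.07*5 = -10.36
The first 6 terms are: [9.99, 5.92, 1.85, -2.22, -6.29, -10.36]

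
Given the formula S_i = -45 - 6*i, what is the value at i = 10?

S_10 = -45 + -6*10 = -45 + -60 = -105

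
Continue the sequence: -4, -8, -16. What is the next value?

Ratios: -8 / -4 = 2.0
This is a geometric sequence with common ratio r = 2.
Next term = -16 * 2 = -32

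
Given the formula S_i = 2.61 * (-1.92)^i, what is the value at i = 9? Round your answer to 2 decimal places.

S_9 = 2.61 * (-1.92)^9 ≈ 2.61 * -354.5774 ≈ -925.45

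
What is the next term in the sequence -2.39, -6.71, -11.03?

Differences: -6.71 - -2.39 = -4.32
This is an arithmetic sequence with common difference d = -4.32.
Next term = -11.03 + -4.32 = -15.35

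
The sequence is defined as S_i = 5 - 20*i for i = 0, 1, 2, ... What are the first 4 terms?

This is an arithmetic sequence.
i=0: S_0 = 5 + -20*0 = 5
i=1: S_1 = 5 + -20*1 = -15
i=2: S_2 = 5 + -20*2 = -35
i=3: S_3 = 5 + -20*3 = -55
The first 4 terms are: [5, -15, -35, -55]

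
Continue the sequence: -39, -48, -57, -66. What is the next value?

Differences: -48 - -39 = -9
This is an arithmetic sequence with common difference d = -9.
Next term = -66 + -9 = -75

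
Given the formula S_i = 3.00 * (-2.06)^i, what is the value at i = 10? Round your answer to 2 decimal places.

S_10 = 3.0 * (-2.06)^10 ≈ 3.0 * 1376.1704 ≈ 4128.51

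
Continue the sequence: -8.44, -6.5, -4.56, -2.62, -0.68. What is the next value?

Differences: -6.5 - -8.44 = 1.94
This is an arithmetic sequence with common difference d = 1.94.
Next term = -0.68 + 1.94 = 1.26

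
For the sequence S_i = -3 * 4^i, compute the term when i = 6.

S_6 = -3 * 4^6 = -3 * 4096 = -12288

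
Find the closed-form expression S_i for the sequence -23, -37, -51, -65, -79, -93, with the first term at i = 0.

Check differences: -37 - -23 = -14
-51 - -37 = -14
Common difference d = -14.
First term a = -23.
Formula: S_i = -23 - 14*i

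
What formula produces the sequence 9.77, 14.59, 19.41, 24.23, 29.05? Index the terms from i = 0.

Check differences: 14.59 - 9.77 = 4.82
19.41 - 14.59 = 4.82
Common difference d = 4.82.
First term a = 9.77.
Formula: S_i = 9.77 + 4.82*i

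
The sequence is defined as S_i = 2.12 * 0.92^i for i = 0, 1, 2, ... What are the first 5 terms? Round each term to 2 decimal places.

This is a geometric sequence.
i=0: S_0 = 2.12 * 0.92^0 = 2.12
i=1: S_1 = 2.12 * 0.92^1 ≈ 1.95
i=2: S_2 = 2.12 * 0.92^2 ≈ 1.79
i=3: S_3 = 2.12 * 0.92^3 ≈ 1.65
i=4: S_4 = 2.12 * 0.92^4 ≈ 1.52
The first 5 terms are: [2.12, 1.95, 1.79, 1.65, 1.52]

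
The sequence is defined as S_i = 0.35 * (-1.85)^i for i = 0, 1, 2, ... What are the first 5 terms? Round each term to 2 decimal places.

This is a geometric sequence.
i=0: S_0 = 0.35 * (-1.85)^0 = 0.35
i=1: S_1 = 0.35 * (-1.85)^1 ≈ -0.65
i=2: S_2 = 0.35 * (-1.85)^2 ≈ 1.2
i=3: S_3 = 0.35 * (-1.85)^3 ≈ -2.22
i=4: S_4 = 0.35 * (-1.85)^4 ≈ 4.1
The first 5 terms are: [0.35, -0.65, 1.2, -2.22, 4.1]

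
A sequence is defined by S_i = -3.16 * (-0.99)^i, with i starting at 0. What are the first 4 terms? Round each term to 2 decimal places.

This is a geometric sequence.
i=0: S_0 = -3.16 * (-0.99)^0 = -3.16
i=1: S_1 = -3.16 * (-0.99)^1 ≈ 3.13
i=2: S_2 = -3.16 * (-0.99)^2 ≈ -3.1
i=3: S_3 = -3.16 * (-0.99)^3 ≈ 3.07
The first 4 terms are: [-3.16, 3.13, -3.1, 3.07]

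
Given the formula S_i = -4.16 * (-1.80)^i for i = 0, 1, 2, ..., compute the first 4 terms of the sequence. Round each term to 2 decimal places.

This is a geometric sequence.
i=0: S_0 = -4.16 * (-1.8)^0 = -4.16
i=1: S_1 = -4.16 * (-1.8)^1 ≈ 7.49
i=2: S_2 = -4.16 * (-1.8)^2 ≈ -13.48
i=3: S_3 = -4.16 * (-1.8)^3 ≈ 24.26
The first 4 terms are: [-4.16, 7.49, -13.48, 24.26]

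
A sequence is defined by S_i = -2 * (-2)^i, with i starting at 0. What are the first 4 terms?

This is a geometric sequence.
i=0: S_0 = -2 * (-2)^0 = -2
i=1: S_1 = -2 * (-2)^1 = 4
i=2: S_2 = -2 * (-2)^2 = -8
i=3: S_3 = -2 * (-2)^3 = 16
The first 4 terms are: [-2, 4, -8, 16]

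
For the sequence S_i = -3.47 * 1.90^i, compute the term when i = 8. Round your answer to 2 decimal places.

S_8 = -3.47 * 1.9^8 ≈ -3.47 * 169.8356 ≈ -589.33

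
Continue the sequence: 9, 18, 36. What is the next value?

Ratios: 18 / 9 = 2.0
This is a geometric sequence with common ratio r = 2.
Next term = 36 * 2 = 72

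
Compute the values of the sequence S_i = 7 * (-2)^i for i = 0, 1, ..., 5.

This is a geometric sequence.
i=0: S_0 = 7 * (-2)^0 = 7
i=1: S_1 = 7 * (-2)^1 = -14
i=2: S_2 = 7 * (-2)^2 = 28
i=3: S_3 = 7 * (-2)^3 = -56
i=4: S_4 = 7 * (-2)^4 = 112
i=5: S_5 = 7 * (-2)^5 = -224
The first 6 terms are: [7, -14, 28, -56, 112, -224]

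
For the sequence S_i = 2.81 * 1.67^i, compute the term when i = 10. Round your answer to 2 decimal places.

S_10 = 2.81 * 1.67^10 ≈ 2.81 * 168.7193 ≈ 474.1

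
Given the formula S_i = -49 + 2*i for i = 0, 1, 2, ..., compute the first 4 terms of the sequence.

This is an arithmetic sequence.
i=0: S_0 = -49 + 2*0 = -49
i=1: S_1 = -49 + 2*1 = -47
i=2: S_2 = -49 + 2*2 = -45
i=3: S_3 = -49 + 2*3 = -43
The first 4 terms are: [-49, -47, -45, -43]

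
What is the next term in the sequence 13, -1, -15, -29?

Differences: -1 - 13 = -14
This is an arithmetic sequence with common difference d = -14.
Next term = -29 + -14 = -43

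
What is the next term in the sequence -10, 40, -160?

Ratios: 40 / -10 = -4.0
This is a geometric sequence with common ratio r = -4.
Next term = -160 * -4 = 640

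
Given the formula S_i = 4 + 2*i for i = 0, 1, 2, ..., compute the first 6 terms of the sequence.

This is an arithmetic sequence.
i=0: S_0 = 4 + 2*0 = 4
i=1: S_1 = 4 + 2*1 = 6
i=2: S_2 = 4 + 2*2 = 8
i=3: S_3 = 4 + 2*3 = 10
i=4: S_4 = 4 + 2*4 = 12
i=5: S_5 = 4 + 2*5 = 14
The first 6 terms are: [4, 6, 8, 10, 12, 14]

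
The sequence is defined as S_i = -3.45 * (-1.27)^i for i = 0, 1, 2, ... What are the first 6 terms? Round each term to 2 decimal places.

This is a geometric sequence.
i=0: S_0 = -3.45 * (-1.27)^0 = -3.45
i=1: S_1 = -3.45 * (-1.27)^1 ≈ 4.38
i=2: S_2 = -3.45 * (-1.27)^2 ≈ -5.56
i=3: S_3 = -3.45 * (-1.27)^3 ≈ 7.07
i=4: S_4 = -3.45 * (-1.27)^4 ≈ -8.97
i=5: S_5 = -3.45 * (-1.27)^5 ≈ 11.4
The first 6 terms are: [-3.45, 4.38, -5.56, 7.07, -8.97, 11.4]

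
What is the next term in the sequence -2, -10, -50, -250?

Ratios: -10 / -2 = 5.0
This is a geometric sequence with common ratio r = 5.
Next term = -250 * 5 = -1250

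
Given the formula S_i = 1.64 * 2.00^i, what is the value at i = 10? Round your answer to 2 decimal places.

S_10 = 1.64 * 2.0^10 = 1.64 * 1024 = 1679.36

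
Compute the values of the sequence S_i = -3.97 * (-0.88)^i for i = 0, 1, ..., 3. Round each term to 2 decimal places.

This is a geometric sequence.
i=0: S_0 = -3.97 * (-0.88)^0 = -3.97
i=1: S_1 = -3.97 * (-0.88)^1 ≈ 3.49
i=2: S_2 = -3.97 * (-0.88)^2 ≈ -3.07
i=3: S_3 = -3.97 * (-0.88)^3 ≈ 2.71
The first 4 terms are: [-3.97, 3.49, -3.07, 2.71]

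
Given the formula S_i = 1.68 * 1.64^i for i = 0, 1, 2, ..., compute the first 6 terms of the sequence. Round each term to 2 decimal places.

This is a geometric sequence.
i=0: S_0 = 1.68 * 1.64^0 = 1.68
i=1: S_1 = 1.68 * 1.64^1 ≈ 2.76
i=2: S_2 = 1.68 * 1.64^2 ≈ 4.52
i=3: S_3 = 1.68 * 1.64^3 ≈ 7.41
i=4: S_4 = 1.68 * 1.64^4 ≈ 12.15
i=5: S_5 = 1.68 * 1.64^5 ≈ 19.93
The first 6 terms are: [1.68, 2.76, 4.52, 7.41, 12.15, 19.93]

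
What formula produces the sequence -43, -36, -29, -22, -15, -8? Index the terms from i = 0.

Check differences: -36 - -43 = 7
-29 - -36 = 7
Common difference d = 7.
First term a = -43.
Formula: S_i = -43 + 7*i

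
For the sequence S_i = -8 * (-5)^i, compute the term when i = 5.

S_5 = -8 * (-5)^5 = -8 * -3125 = 25000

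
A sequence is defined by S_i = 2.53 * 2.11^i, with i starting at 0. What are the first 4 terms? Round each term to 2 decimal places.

This is a geometric sequence.
i=0: S_0 = 2.53 * 2.11^0 = 2.53
i=1: S_1 = 2.53 * 2.11^1 ≈ 5.34
i=2: S_2 = 2.53 * 2.11^2 ≈ 11.26
i=3: S_3 = 2.53 * 2.11^3 ≈ 23.77
The first 4 terms are: [2.53, 5.34, 11.26, 23.77]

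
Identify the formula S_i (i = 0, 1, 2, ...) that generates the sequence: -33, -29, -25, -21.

Check differences: -29 - -33 = 4
-25 - -29 = 4
Common difference d = 4.
First term a = -33.
Formula: S_i = -33 + 4*i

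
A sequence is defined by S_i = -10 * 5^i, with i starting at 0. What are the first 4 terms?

This is a geometric sequence.
i=0: S_0 = -10 * 5^0 = -10
i=1: S_1 = -10 * 5^1 = -50
i=2: S_2 = -10 * 5^2 = -250
i=3: S_3 = -10 * 5^3 = -1250
The first 4 terms are: [-10, -50, -250, -1250]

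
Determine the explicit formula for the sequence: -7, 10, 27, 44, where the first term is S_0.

Check differences: 10 - -7 = 17
27 - 10 = 17
Common difference d = 17.
First term a = -7.
Formula: S_i = -7 + 17*i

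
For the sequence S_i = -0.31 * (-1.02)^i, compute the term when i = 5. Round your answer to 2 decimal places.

S_5 = -0.31 * (-1.02)^5 ≈ -0.31 * -1.1041 ≈ 0.34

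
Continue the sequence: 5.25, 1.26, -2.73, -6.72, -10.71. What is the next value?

Differences: 1.26 - 5.25 = -3.99
This is an arithmetic sequence with common difference d = -3.99.
Next term = -10.71 + -3.99 = -14.7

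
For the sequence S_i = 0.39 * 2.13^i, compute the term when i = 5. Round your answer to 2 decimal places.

S_5 = 0.39 * 2.13^5 ≈ 0.39 * 43.8428 ≈ 17.1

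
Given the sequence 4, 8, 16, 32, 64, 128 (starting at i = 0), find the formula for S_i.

Check ratios: 8 / 4 = 2.0
Common ratio r = 2.
First term a = 4.
Formula: S_i = 4 * 2^i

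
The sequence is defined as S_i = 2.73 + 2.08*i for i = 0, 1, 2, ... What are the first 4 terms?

This is an arithmetic sequence.
i=0: S_0 = 2.73 + 2.08*0 = 2.73
i=1: S_1 = 2.73 + 2.08*1 = 4.81
i=2: S_2 = 2.73 + 2.08*2 = 6.89
i=3: S_3 = 2.73 + 2.08*3 = 8.97
The first 4 terms are: [2.73, 4.81, 6.89, 8.97]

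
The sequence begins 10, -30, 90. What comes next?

Ratios: -30 / 10 = -3.0
This is a geometric sequence with common ratio r = -3.
Next term = 90 * -3 = -270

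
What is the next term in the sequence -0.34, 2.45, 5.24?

Differences: 2.45 - -0.34 = 2.79
This is an arithmetic sequence with common difference d = 2.79.
Next term = 5.24 + 2.79 = 8.03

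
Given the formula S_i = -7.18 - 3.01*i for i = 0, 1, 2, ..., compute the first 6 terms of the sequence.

This is an arithmetic sequence.
i=0: S_0 = -7.18 + -3.01*0 = -7.18
i=1: S_1 = -7.18 + -3.01*1 = -10.19
i=2: S_2 = -7.18 + -3.01*2 = -13.2
i=3: S_3 = -7.18 + -3.01*3 = -16.21
i=4: S_4 = -7.18 + -3.01*4 = -19.22
i=5: S_5 = -7.18 + -3.01*5 = -22.23
The first 6 terms are: [-7.18, -10.19, -13.2, -16.21, -19.22, -22.23]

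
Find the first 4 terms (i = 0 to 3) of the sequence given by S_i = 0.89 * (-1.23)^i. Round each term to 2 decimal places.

This is a geometric sequence.
i=0: S_0 = 0.89 * (-1.23)^0 = 0.89
i=1: S_1 = 0.89 * (-1.23)^1 ≈ -1.09
i=2: S_2 = 0.89 * (-1.23)^2 ≈ 1.35
i=3: S_3 = 0.89 * (-1.23)^3 ≈ -1.66
The first 4 terms are: [0.89, -1.09, 1.35, -1.66]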